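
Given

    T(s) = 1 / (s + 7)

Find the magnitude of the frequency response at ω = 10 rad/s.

|T(j10)| ≈ 0.08192

Substitute s = j10: numerator = 1, denominator = 7 + j10.
|T(j10)| = |1| / |7 + j10| = 1 / 12.207 ≈ 0.08192.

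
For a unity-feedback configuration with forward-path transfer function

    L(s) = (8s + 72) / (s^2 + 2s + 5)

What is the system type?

Type 0

The denominator has no factor of s at the origin — no free integrator — so this is a Type 0 system.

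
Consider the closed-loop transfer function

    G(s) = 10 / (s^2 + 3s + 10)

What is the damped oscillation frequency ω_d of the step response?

Comparing s^2 + 3s + 10 to s^2 + 2ζωₙs + ωₙ²: ωₙ = √10 ≈ 3.162 rad/s and ζ = 3/(2·√10) ≈ 0.4743.
ζωₙ = 3/2 = 1.5, so ω_d = ωₙ√(1−ζ²) = √(ωₙ² − (ζωₙ)²) = √(10 − 1.5²) = √7.75 ≈ 2.784 rad/s.

ω_d ≈ 2.784 rad/s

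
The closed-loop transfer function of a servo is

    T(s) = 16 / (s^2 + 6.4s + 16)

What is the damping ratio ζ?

ζ = 0.8

Compare the denominator to the standard form s^2 + 2ζωₙs + ωₙ².
ωₙ² = 16, so ωₙ = 4 rad/s.
2ζωₙ = 6.4, so ζ = 6.4/(2·4) = 0.8.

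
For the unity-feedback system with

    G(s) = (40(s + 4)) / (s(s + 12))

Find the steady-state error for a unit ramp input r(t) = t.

e_ss = 0.07500

G(s) has one pole at the origin.
This is a Type 1 system. Kv = lim_{s→0} s·G(s) = 160/12 = 40/3.
e_ss = 1/Kv = 1/(40/3) = 3/40 ≈ 0.07500.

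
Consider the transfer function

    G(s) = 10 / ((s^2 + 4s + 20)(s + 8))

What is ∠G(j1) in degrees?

At s = j1: numerator = 10, denominator = 148 + j51.
∠G = ∠num − ∠den = 0° − (19.014°) = -19.01°.

∠G(j1) ≈ -19.01°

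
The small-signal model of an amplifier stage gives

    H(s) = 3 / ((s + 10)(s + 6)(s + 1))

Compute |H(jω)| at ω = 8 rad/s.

|H(j8)| ≈ 0.002906

Substitute s = j8: numerator = 3, denominator = -1028 + j96.
|H(j8)| = |3| / |-1028 + j96| = 3 / 1032.5 ≈ 0.002906.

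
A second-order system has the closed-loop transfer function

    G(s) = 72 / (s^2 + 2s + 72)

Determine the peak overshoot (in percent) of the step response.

Comparing s^2 + 2s + 72 to s^2 + 2ζωₙs + ωₙ²: ωₙ = √72 ≈ 8.485 rad/s and ζ = 2/(2·√72) ≈ 0.1179.
%OS = 100·exp(−πζ/√(1−ζ²)) = 100·exp(−π·0.1179/√(1−0.1179²)) ≈ 68.9%.

%OS ≈ 68.9%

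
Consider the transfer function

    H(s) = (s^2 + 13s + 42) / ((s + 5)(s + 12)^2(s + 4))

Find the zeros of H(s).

s = -6, -7

Set the numerator to zero: s^2 + 13s + 42 = 0.
Factoring: (s + 6)(s + 7) = 0.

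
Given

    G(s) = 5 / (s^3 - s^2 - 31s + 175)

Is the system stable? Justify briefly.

The denominator s^3 - s^2 - 31s + 175 factors as (s + 7)(s^2 - 8s + 25), giving poles at s = -7, 4 ± 3j.
Since the pole(s) at s = 4 + 3j, 4 - 3j lie in the right half-plane, the system is unstable.

unstable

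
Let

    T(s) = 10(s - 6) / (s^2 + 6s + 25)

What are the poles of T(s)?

s = -3 ± 4j

The poles are the roots of the denominator s^2 + 6s + 25 = 0.
Using the quadratic formula: s = (-6 ± √(-64))/2 = -3 ± 4j.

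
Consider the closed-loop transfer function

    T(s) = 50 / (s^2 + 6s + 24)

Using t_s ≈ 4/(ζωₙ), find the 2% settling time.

Comparing s^2 + 6s + 24 to s^2 + 2ζωₙs + ωₙ²: ωₙ = √24 ≈ 4.899 rad/s and ζ = 6/(2·√24) ≈ 0.6124.
ζωₙ = 6/2 = 3, so t_s ≈ 4/(ζωₙ) = 4/3 ≈ 1.333 s.

t_s ≈ 1.333 s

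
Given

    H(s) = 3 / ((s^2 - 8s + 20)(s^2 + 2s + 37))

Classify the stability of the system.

unstable

The poles can be read from the denominator factors: s = 4 ± 2j, -1 ± 6j.
Since the pole(s) at s = 4 ± 2j lie in the right half-plane, the system is unstable.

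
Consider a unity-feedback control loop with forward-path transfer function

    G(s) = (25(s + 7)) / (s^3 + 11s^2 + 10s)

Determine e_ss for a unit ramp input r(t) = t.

G(s) has one pole at the origin.
This is a Type 1 system. Kv = lim_{s→0} s·G(s) = 175/10 = 35/2.
e_ss = 1/Kv = 1/(35/2) = 2/35 ≈ 0.05714.

e_ss = 0.05714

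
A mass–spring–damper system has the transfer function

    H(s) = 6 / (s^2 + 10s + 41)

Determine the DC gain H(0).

Set s = 0: H(0) = (6) / (41) = 6/41.

H(0) = 6/41 ≈ 0.1463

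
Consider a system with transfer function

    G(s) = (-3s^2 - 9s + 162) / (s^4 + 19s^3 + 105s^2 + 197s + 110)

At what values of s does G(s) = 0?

Set the numerator to zero: -3s^2 - 9s + 162 = 0, i.e. -3·(s^2 + 3s - 54) = 0.
Factoring: (s + 9)(s - 6) = 0.

s = -9, 6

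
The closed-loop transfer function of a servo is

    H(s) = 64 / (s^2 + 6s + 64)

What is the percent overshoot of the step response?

%OS ≈ 28.1%

Comparing s^2 + 6s + 64 to s^2 + 2ζωₙs + ωₙ²: ωₙ = 8 rad/s and ζ = 6/(2·8) = 0.375.
%OS = 100·exp(−πζ/√(1−ζ²)) = 100·exp(−π·0.375/√(1−0.375²)) ≈ 28.1%.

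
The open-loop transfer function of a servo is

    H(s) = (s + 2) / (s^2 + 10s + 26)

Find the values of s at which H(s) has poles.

s = -5 ± j

The poles are the roots of the denominator s^2 + 10s + 26 = 0.
Using the quadratic formula: s = (-10 ± √(-4))/2 = -5 ± 1j.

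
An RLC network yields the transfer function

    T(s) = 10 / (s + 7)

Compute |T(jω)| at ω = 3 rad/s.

|T(j3)| ≈ 1.313

Substitute s = j3: numerator = 10, denominator = 7 + j3.
|T(j3)| = |10| / |7 + j3| = 10 / 7.6158 ≈ 1.313.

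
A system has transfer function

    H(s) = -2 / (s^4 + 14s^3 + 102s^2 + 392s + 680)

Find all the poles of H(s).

The poles are the roots of the denominator s^4 + 14s^3 + 102s^2 + 392s + 680 = 0.
No real roots exist; factor into two real quadratics: (s^2 + 6s + 34)(s^2 + 8s + 20) = 0.
Each quadratic gives a conjugate pair via the quadratic formula.

s = -3 + 5j, -3 - 5j, -4 + 2j, -4 - 2j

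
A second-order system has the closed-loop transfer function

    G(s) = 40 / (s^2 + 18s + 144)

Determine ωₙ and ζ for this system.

Compare the denominator to the standard form s^2 + 2ζωₙs + ωₙ².
ωₙ² = 144, so ωₙ = 12 rad/s.
2ζωₙ = 18, so ζ = 18/(2·12) = 0.75.

ωₙ = 12 rad/s, ζ = 0.75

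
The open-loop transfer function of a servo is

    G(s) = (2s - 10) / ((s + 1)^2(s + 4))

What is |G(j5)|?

|G(j5)| ≈ 0.08495

Substitute s = j5: numerator = -10 + j10, denominator = -146 - j80.
|G(j5)| = |-10 + j10| / |-146 - j80| = 14.142 / 166.48 ≈ 0.08495.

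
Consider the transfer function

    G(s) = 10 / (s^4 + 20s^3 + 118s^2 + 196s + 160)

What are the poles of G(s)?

s = -1 + j, -1 - j, -10, -8

The poles are the roots of the denominator s^4 + 20s^3 + 118s^2 + 196s + 160 = 0.
Trying s = -10: the polynomial evaluates to 0, so (s + 10) is a factor.
Dividing out leaves s^3 + 10s^2 + 18s + 16 = 0.
This factors further as (s^2 + 2s + 2)(s + 8) = 0.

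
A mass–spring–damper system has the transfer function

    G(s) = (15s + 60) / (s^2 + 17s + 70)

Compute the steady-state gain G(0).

Set s = 0: G(0) = (60) / (70) = 6/7.

G(0) = 6/7 ≈ 0.8571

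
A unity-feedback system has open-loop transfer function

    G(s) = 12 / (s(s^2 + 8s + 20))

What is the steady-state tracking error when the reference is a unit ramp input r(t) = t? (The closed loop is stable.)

G(s) has one pole at the origin.
This is a Type 1 system. Kv = lim_{s→0} s·G(s) = 12/20 = 3/5.
e_ss = 1/Kv = 1/(3/5) = 5/3 ≈ 1.667.

e_ss = 1.667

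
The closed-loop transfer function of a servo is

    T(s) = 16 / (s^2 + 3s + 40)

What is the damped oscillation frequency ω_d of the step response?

ω_d ≈ 6.144 rad/s

Comparing s^2 + 3s + 40 to s^2 + 2ζωₙs + ωₙ²: ωₙ = √40 ≈ 6.325 rad/s and ζ = 3/(2·√40) ≈ 0.2372.
ζωₙ = 3/2 = 1.5, so ω_d = ωₙ√(1−ζ²) = √(ωₙ² − (ζωₙ)²) = √(40 − 1.5²) = √37.75 ≈ 6.144 rad/s.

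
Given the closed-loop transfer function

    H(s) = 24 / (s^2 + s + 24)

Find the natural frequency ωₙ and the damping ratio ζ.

ωₙ ≈ 4.899 rad/s, ζ ≈ 0.1021

Compare the denominator to the standard form s^2 + 2ζωₙs + ωₙ².
ωₙ² = 24, so ωₙ = √24 ≈ 4.899 rad/s.
2ζωₙ = 1, so ζ = 1/(2·√24) ≈ 0.1021.
With ζ = 0.1021 the response is underdamped.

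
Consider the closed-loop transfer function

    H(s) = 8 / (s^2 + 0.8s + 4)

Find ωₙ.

Compare the denominator to the standard form s^2 + 2ζωₙs + ωₙ².
ωₙ² = 4, so ωₙ = 2 rad/s.

ωₙ = 2 rad/s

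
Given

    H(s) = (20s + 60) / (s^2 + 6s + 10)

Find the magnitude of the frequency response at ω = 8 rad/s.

|H(j8)| ≈ 2.365

Substitute s = j8: numerator = 60 + j160, denominator = -54 + j48.
|H(j8)| = |60 + j160| / |-54 + j48| = 170.88 / 72.250 ≈ 2.365.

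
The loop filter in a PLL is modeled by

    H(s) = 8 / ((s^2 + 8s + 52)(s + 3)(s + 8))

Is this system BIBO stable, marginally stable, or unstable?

stable

The poles can be read from the denominator factors: s = -4 ± 6j, -3, -8.
Since all poles lie strictly in the left half-plane, the system is stable.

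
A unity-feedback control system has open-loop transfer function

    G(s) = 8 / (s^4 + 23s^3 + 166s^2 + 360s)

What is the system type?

Type 1

The denominator has 1 factor of s at the origin (free integrator), so this is a Type 1 system.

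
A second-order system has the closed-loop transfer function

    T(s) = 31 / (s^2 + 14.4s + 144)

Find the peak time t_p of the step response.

Comparing s^2 + 14.4s + 144 to s^2 + 2ζωₙs + ωₙ²: ωₙ = 12 rad/s and ζ = 14.4/(2·12) = 0.6.
ζωₙ = 14.4/2 = 7.2, so ω_d = ωₙ√(1−ζ²) = √(ωₙ² − (ζωₙ)²) = √(144 − 7.2²) = √92.16 = 9.600 rad/s.
t_p = π/ω_d = π/9.600 ≈ 0.3272 s.

t_p ≈ 0.3272 s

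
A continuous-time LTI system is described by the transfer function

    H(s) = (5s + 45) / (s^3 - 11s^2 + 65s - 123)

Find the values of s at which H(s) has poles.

The poles are the roots of the denominator s^3 - 11s^2 + 65s - 123 = 0.
Trying s = 3: the polynomial evaluates to 0, so (s - 3) is a factor.
Dividing out leaves s^2 - 8s + 41 = 0.
The quadratic formula then gives s = 4 ± 5j.

s = 4 + 5j, 4 - 5j, 3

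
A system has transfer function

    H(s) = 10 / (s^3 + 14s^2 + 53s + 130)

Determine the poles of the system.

s = -2 + 3j, -2 - 3j, -10

The poles are the roots of the denominator s^3 + 14s^2 + 53s + 130 = 0.
Trying s = -10: the polynomial evaluates to 0, so (s + 10) is a factor.
Dividing out leaves s^2 + 4s + 13 = 0.
The quadratic formula then gives s = -2 ± 3j.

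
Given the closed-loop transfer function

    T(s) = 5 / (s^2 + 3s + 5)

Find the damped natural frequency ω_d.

Comparing s^2 + 3s + 5 to s^2 + 2ζωₙs + ωₙ²: ωₙ = √5 ≈ 2.236 rad/s and ζ = 3/(2·√5) ≈ 0.6708.
ζωₙ = 3/2 = 1.5, so ω_d = ωₙ√(1−ζ²) = √(ωₙ² − (ζωₙ)²) = √(5 − 1.5²) = √2.75 ≈ 1.658 rad/s.

ω_d ≈ 1.658 rad/s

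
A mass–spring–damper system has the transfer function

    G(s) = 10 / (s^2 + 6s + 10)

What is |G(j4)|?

Substitute s = j4: numerator = 10, denominator = -6 + j24.
|G(j4)| = |10| / |-6 + j24| = 10 / 24.739 ≈ 0.4042.

|G(j4)| ≈ 0.4042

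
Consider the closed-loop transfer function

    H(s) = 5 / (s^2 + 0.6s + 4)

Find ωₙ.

ωₙ = 2 rad/s

Compare the denominator to the standard form s^2 + 2ζωₙs + ωₙ².
ωₙ² = 4, so ωₙ = 2 rad/s.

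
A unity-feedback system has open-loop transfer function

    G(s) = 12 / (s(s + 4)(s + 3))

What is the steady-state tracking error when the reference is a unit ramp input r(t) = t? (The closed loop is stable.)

G(s) has one pole at the origin.
This is a Type 1 system. Kv = lim_{s→0} s·G(s) = 12/12 = 1.
e_ss = 1/Kv = 1/(1) = 1.

e_ss = 1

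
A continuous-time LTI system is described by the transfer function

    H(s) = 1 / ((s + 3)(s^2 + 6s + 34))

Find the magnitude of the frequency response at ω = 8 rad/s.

|H(j8)| ≈ 0.002068

Substitute s = j8: numerator = 1, denominator = -474 - j96.
|H(j8)| = |1| / |-474 - j96| = 1 / 483.62 ≈ 0.002068.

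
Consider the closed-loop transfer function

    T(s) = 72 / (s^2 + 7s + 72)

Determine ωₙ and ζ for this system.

ωₙ ≈ 8.485 rad/s, ζ ≈ 0.4125

Compare the denominator to the standard form s^2 + 2ζωₙs + ωₙ².
ωₙ² = 72, so ωₙ = √72 ≈ 8.485 rad/s.
2ζωₙ = 7, so ζ = 7/(2·√72) ≈ 0.4125.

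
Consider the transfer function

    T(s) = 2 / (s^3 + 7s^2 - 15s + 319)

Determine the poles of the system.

s = 2 + 5j, 2 - 5j, -11

The poles are the roots of the denominator s^3 + 7s^2 - 15s + 319 = 0.
Trying s = -11: the polynomial evaluates to 0, so (s + 11) is a factor.
Dividing out leaves s^2 - 4s + 29 = 0.
The quadratic formula then gives s = 2 ± 5j.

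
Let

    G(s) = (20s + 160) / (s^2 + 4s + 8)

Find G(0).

G(0) = 20

Set s = 0: G(0) = (160) / (8) = 20.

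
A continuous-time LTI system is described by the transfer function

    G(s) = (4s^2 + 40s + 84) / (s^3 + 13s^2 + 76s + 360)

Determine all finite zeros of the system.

s = -7, -3

Set the numerator to zero: 4s^2 + 40s + 84 = 0, i.e. 4·(s^2 + 10s + 21) = 0.
Factoring: (s + 7)(s + 3) = 0.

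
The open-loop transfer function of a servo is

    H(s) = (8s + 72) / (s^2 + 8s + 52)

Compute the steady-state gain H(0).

H(0) = 18/13 ≈ 1.385

Set s = 0: H(0) = (72) / (52) = 18/13.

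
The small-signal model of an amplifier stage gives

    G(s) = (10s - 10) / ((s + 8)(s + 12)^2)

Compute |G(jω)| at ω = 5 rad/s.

Substitute s = j5: numerator = -10 + j50, denominator = 352 + j1555.
|G(j5)| = |-10 + j50| / |352 + j1555| = 50.990 / 1594.3 ≈ 0.03198.

|G(j5)| ≈ 0.03198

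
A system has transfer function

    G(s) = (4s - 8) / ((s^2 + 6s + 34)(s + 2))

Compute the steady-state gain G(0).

G(0) = -2/17 ≈ -0.1176

Set s = 0: G(0) = (-8) / (68) = -2/17.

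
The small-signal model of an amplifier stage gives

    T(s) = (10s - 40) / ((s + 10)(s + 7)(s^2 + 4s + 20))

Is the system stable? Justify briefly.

stable

The poles can be read from the denominator factors: s = -10, -7, -2 ± 4j.
Since all poles lie strictly in the left half-plane, the system is stable.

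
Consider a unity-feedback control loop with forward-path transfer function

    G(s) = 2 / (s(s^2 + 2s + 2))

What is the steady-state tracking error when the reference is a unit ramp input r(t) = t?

e_ss = 1

G(s) has one pole at the origin.
This is a Type 1 system. Kv = lim_{s→0} s·G(s) = 2/2 = 1.
e_ss = 1/Kv = 1/(1) = 1.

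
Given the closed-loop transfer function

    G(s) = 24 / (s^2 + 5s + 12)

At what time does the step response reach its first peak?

Comparing s^2 + 5s + 12 to s^2 + 2ζωₙs + ωₙ²: ωₙ = √12 ≈ 3.464 rad/s and ζ = 5/(2·√12) ≈ 0.7217.
ζωₙ = 5/2 = 2.5, so ω_d = ωₙ√(1−ζ²) = √(ωₙ² − (ζωₙ)²) = √(12 − 2.5²) = √5.75 ≈ 2.398 rad/s.
t_p = π/ω_d = π/2.398 ≈ 1.310 s.

t_p ≈ 1.310 s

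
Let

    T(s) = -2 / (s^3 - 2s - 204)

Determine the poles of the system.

s = -3 + 5j, -3 - 5j, 6

The poles are the roots of the denominator s^3 - 2s - 204 = 0.
Trying s = 6: the polynomial evaluates to 0, so (s - 6) is a factor.
Dividing out leaves s^2 + 6s + 34 = 0.
The quadratic formula then gives s = -3 ± 5j.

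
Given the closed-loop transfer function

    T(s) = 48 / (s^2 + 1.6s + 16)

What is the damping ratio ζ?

Compare the denominator to the standard form s^2 + 2ζωₙs + ωₙ².
ωₙ² = 16, so ωₙ = 4 rad/s.
2ζωₙ = 1.6, so ζ = 1.6/(2·4) = 0.2.

ζ = 0.2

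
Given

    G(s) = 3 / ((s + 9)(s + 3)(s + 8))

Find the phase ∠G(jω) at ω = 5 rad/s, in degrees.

∠G(j5) ≈ -120.1°

At s = j5: numerator = 3, denominator = -284 + j490.
∠G = ∠num − ∠den = 0° − (120.10°) = -120.1°.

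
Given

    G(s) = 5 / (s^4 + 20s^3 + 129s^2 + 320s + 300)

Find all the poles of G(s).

The poles are the roots of the denominator s^4 + 20s^3 + 129s^2 + 320s + 300 = 0.
Trying s = -6: the polynomial evaluates to 0, so (s + 6) is a factor.
Dividing out leaves s^3 + 14s^2 + 45s + 50 = 0.
This factors further as (s^2 + 4s + 5)(s + 10) = 0.

s = -6, -2 + j, -2 - j, -10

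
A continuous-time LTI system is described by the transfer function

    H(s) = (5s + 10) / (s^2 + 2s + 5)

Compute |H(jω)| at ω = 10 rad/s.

|H(j10)| ≈ 0.5252

Substitute s = j10: numerator = 10 + j50, denominator = -95 + j20.
|H(j10)| = |10 + j50| / |-95 + j20| = 50.990 / 97.082 ≈ 0.5252.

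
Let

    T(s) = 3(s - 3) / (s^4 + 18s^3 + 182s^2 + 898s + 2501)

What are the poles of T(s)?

s = -4 ± 5j, -5 ± 6j

The poles are the roots of the denominator s^4 + 18s^3 + 182s^2 + 898s + 2501 = 0.
No real roots exist; factor into two real quadratics: (s^2 + 8s + 41)(s^2 + 10s + 61) = 0.
Each quadratic gives a conjugate pair via the quadratic formula.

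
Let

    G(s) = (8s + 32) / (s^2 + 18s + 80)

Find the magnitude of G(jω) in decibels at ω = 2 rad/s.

Substitute s = j2: numerator = 32 + j16, denominator = 76 + j36.
|G(j2)| = |32 + j16| / |76 + j36| = 35.777 / 84.095 ≈ 0.4254.
In decibels: 20·log₁₀(0.4254) ≈ -7.42 dB.

|G(j2)|_dB ≈ -7.42 dB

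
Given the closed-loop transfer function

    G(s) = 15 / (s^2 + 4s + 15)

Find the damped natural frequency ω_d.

Comparing s^2 + 4s + 15 to s^2 + 2ζωₙs + ωₙ²: ωₙ = √15 ≈ 3.873 rad/s and ζ = 4/(2·√15) ≈ 0.5164.
ζωₙ = 4/2 = 2, so ω_d = ωₙ√(1−ζ²) = √(ωₙ² − (ζωₙ)²) = √(15 − 2²) = √11 ≈ 3.317 rad/s.

ω_d ≈ 3.317 rad/s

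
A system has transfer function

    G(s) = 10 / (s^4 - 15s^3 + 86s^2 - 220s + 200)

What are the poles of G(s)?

s = 2, 4 ± 2j, 5

The poles are the roots of the denominator s^4 - 15s^3 + 86s^2 - 220s + 200 = 0.
Trying s = 2: the polynomial evaluates to 0, so (s - 2) is a factor.
Dividing out leaves s^3 - 13s^2 + 60s - 100 = 0.
This factors further as (s^2 - 8s + 20)(s - 5) = 0.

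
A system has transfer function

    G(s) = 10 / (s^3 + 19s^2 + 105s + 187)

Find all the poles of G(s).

The poles are the roots of the denominator s^3 + 19s^2 + 105s + 187 = 0.
Trying s = -11: the polynomial evaluates to 0, so (s + 11) is a factor.
Dividing out leaves s^2 + 8s + 17 = 0.
The quadratic formula then gives s = -4 ± 1j.

s = -11, -4 + j, -4 - j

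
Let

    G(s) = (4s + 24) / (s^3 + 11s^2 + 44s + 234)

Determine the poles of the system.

The poles are the roots of the denominator s^3 + 11s^2 + 44s + 234 = 0.
Trying s = -9: the polynomial evaluates to 0, so (s + 9) is a factor.
Dividing out leaves s^2 + 2s + 26 = 0.
The quadratic formula then gives s = -1 ± 5j.

s = -1 ± 5j, -9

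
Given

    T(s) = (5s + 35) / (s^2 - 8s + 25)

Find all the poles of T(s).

The poles are the roots of the denominator s^2 - 8s + 25 = 0.
Using the quadratic formula: s = (8 ± √(-36))/2 = 4 ± 3j.

s = 4 + 3j, 4 - 3j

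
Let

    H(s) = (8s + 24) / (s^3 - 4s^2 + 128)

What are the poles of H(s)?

The poles are the roots of the denominator s^3 - 4s^2 + 128 = 0.
Trying s = -4: the polynomial evaluates to 0, so (s + 4) is a factor.
Dividing out leaves s^2 - 8s + 32 = 0.
The quadratic formula then gives s = 4 ± 4j.

s = 4 ± 4j, -4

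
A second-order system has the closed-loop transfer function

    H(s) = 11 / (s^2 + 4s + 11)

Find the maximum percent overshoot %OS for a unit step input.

%OS ≈ 9.30%

Comparing s^2 + 4s + 11 to s^2 + 2ζωₙs + ωₙ²: ωₙ = √11 ≈ 3.317 rad/s and ζ = 4/(2·√11) ≈ 0.6030.
%OS = 100·exp(−πζ/√(1−ζ²)) = 100·exp(−π·0.6030/√(1−0.6030²)) ≈ 9.30%.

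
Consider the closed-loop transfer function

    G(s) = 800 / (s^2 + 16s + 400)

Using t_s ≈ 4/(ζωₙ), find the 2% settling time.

t_s ≈ 0.5000 s

Comparing s^2 + 16s + 400 to s^2 + 2ζωₙs + ωₙ²: ωₙ = 20 rad/s and ζ = 16/(2·20) = 0.4.
ζωₙ = 16/2 = 8, so t_s ≈ 4/(ζωₙ) = 4/8 = 0.5000 s.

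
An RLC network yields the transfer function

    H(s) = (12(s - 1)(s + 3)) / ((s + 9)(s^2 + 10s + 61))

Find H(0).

H(0) = -4/61 ≈ -0.06557

At s = 0 each factor (s + a) contributes a and each (s^2 + bs + c) contributes c.
H(0) = 12·(-1) · (3) / ((9) · (61)) = -36/549 = -4/61.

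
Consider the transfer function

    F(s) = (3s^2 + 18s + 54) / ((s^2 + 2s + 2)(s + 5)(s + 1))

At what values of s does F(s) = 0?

Set the numerator to zero: 3s^2 + 18s + 54 = 0, i.e. 3·(s^2 + 6s + 18) = 0.
Factoring: (s^2 + 6s + 18) = 0.

s = -3 ± 3j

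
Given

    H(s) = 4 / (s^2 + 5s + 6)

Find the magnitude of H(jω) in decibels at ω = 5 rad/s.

Substitute s = j5: numerator = 4, denominator = -19 + j25.
|H(j5)| = |4| / |-19 + j25| = 4 / 31.401 ≈ 0.1274.
In decibels: 20·log₁₀(0.1274) ≈ -17.9 dB.

|H(j5)|_dB ≈ -17.9 dB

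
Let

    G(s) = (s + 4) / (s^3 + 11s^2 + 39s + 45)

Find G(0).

G(0) = 4/45 ≈ 0.08889

Set s = 0: G(0) = (4) / (45) = 4/45.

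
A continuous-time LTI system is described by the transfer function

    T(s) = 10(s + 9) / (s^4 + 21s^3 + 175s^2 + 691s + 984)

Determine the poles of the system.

s = -5 + 4j, -5 - 4j, -8, -3

The poles are the roots of the denominator s^4 + 21s^3 + 175s^2 + 691s + 984 = 0.
Trying s = -8: the polynomial evaluates to 0, so (s + 8) is a factor.
Dividing out leaves s^3 + 13s^2 + 71s + 123 = 0.
This factors further as (s^2 + 10s + 41)(s + 3) = 0.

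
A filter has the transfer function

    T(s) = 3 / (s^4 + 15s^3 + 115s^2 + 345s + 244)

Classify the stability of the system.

The denominator s^4 + 15s^3 + 115s^2 + 345s + 244 factors as (s + 1)(s + 4)(s^2 + 10s + 61), giving poles at s = -1, -4, -5 ± 6j.
Since all poles lie strictly in the left half-plane, the system is stable.

stable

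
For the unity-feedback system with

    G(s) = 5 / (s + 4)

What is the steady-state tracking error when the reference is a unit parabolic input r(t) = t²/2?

G(s) has no poles at the origin.
This is a Type 0 system; Ka = lim_{s→0} s^2·G(s) = 0, so the steady-state error for a parabola input is infinite.

e_ss = ∞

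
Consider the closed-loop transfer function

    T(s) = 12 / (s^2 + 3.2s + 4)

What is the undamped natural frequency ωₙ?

Compare the denominator to the standard form s^2 + 2ζωₙs + ωₙ².
ωₙ² = 4, so ωₙ = 2 rad/s.

ωₙ = 2 rad/s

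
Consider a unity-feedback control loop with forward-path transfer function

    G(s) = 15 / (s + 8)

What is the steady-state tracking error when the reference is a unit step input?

e_ss = 0.3478

G(s) has no poles at the origin.
This is a Type 0 system. Kp = lim_{s→0} G(s) = 15/8.
e_ss = 1/(1 + Kp) = 1/(1 + 15/8) = 8/23 ≈ 0.3478.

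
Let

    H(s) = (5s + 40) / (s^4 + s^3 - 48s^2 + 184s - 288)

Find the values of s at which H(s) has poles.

s = 2 ± 2j, 4, -9

The poles are the roots of the denominator s^4 + s^3 - 48s^2 + 184s - 288 = 0.
Trying s = 4: the polynomial evaluates to 0, so (s - 4) is a factor.
Dividing out leaves s^3 + 5s^2 - 28s + 72 = 0.
This factors further as (s^2 - 4s + 8)(s + 9) = 0.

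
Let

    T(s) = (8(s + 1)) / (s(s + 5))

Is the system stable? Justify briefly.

The poles can be read from the denominator factors: s = 0, -5.
Since the simple pole(s) at s = 0 lie on the jω-axis with none in the right half-plane, the system is marginally stable.

marginally stable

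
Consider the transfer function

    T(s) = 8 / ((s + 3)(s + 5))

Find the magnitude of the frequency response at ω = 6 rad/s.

|T(j6)| ≈ 0.1527

Substitute s = j6: numerator = 8, denominator = -21 + j48.
|T(j6)| = |8| / |-21 + j48| = 8 / 52.393 ≈ 0.1527.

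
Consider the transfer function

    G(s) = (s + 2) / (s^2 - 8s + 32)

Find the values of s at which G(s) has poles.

s = 4 ± 4j

The poles are the roots of the denominator s^2 - 8s + 32 = 0.
Using the quadratic formula: s = (8 ± √(-64))/2 = 4 ± 4j.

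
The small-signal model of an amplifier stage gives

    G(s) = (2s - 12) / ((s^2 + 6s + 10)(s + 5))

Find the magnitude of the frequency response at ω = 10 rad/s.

|G(j10)| ≈ 0.01929

Substitute s = j10: numerator = -12 + j20, denominator = -1050 - j600.
|G(j10)| = |-12 + j20| / |-1050 - j600| = 23.324 / 1209.3 ≈ 0.01929.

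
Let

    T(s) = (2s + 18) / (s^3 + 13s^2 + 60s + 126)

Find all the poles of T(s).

The poles are the roots of the denominator s^3 + 13s^2 + 60s + 126 = 0.
Trying s = -7: the polynomial evaluates to 0, so (s + 7) is a factor.
Dividing out leaves s^2 + 6s + 18 = 0.
The quadratic formula then gives s = -3 ± 3j.

s = -3 + 3j, -3 - 3j, -7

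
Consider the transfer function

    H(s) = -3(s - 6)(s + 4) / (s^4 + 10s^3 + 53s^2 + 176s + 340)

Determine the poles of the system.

s = -4 ± 2j, -1 ± 4j

The poles are the roots of the denominator s^4 + 10s^3 + 53s^2 + 176s + 340 = 0.
No real roots exist; factor into two real quadratics: (s^2 + 8s + 20)(s^2 + 2s + 17) = 0.
Each quadratic gives a conjugate pair via the quadratic formula.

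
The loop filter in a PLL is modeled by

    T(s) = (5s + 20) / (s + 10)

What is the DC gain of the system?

T(0) = 2

Set s = 0: T(0) = (20) / (10) = 2.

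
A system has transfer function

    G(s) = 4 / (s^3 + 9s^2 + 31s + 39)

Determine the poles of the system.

The poles are the roots of the denominator s^3 + 9s^2 + 31s + 39 = 0.
Trying s = -3: the polynomial evaluates to 0, so (s + 3) is a factor.
Dividing out leaves s^2 + 6s + 13 = 0.
The quadratic formula then gives s = -3 ± 2j.

s = -3 + 2j, -3 - 2j, -3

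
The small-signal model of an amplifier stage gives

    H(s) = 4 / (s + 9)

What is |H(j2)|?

Substitute s = j2: numerator = 4, denominator = 9 + j2.
|H(j2)| = |4| / |9 + j2| = 4 / 9.2195 ≈ 0.4339.

|H(j2)| ≈ 0.4339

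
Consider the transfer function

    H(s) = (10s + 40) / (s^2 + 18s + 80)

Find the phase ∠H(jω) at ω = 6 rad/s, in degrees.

At s = j6: numerator = 40 + j60, denominator = 44 + j108.
∠H = ∠num − ∠den = 56.310° − (67.834°) = -11.52°.

∠H(j6) ≈ -11.52°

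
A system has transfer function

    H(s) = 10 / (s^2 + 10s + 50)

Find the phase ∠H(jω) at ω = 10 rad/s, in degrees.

At s = j10: numerator = 10, denominator = -50 + j100.
∠H = ∠num − ∠den = 0° − (116.57°) = -116.6°.

∠H(j10) ≈ -116.6°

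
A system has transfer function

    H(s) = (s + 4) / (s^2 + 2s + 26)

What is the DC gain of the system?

H(0) = 2/13 ≈ 0.1538

At s = 0 each factor (s + a) contributes a and each (s^2 + bs + c) contributes c.
H(0) = 1·(4) / ((26)) = 4/26 = 2/13.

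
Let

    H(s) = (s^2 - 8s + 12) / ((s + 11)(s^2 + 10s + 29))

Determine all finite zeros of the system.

s = 6, 2

Set the numerator to zero: s^2 - 8s + 12 = 0.
Factoring: (s - 6)(s - 2) = 0.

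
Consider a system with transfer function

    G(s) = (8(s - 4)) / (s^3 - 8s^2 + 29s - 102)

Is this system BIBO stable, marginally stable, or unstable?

unstable

The denominator s^3 - 8s^2 + 29s - 102 factors as (s^2 - 2s + 17)(s - 6), giving poles at s = 1 ± 4j, 6.
Since the pole(s) at s = 1 ± 4j, 6 lie in the right half-plane, the system is unstable.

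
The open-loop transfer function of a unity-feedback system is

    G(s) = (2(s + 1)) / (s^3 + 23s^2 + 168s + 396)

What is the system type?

Type 0

The denominator has no factor of s at the origin — no free integrator — so this is a Type 0 system.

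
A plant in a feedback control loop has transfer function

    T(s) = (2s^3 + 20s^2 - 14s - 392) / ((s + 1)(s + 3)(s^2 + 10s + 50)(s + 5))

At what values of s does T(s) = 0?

s = -7, -7, 4

Set the numerator to zero: 2s^3 + 20s^2 - 14s - 392 = 0, i.e. 2·(s^3 + 10s^2 - 7s - 196) = 0.
Factoring: (s + 7)^2(s - 4) = 0.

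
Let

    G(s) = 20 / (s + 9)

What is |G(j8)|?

Substitute s = j8: numerator = 20, denominator = 9 + j8.
|G(j8)| = |20| / |9 + j8| = 20 / 12.042 ≈ 1.661.

|G(j8)| ≈ 1.661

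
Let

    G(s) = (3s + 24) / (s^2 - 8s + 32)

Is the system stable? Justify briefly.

The denominator s^2 - 8s + 32 factors as (s^2 - 8s + 32), giving poles at s = 4 ± 4j.
Since the pole(s) at s = 4 + 4j, 4 - 4j lie in the right half-plane, the system is unstable.

unstable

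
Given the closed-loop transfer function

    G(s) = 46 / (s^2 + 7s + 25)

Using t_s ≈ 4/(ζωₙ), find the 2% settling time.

Comparing s^2 + 7s + 25 to s^2 + 2ζωₙs + ωₙ²: ωₙ = 5 rad/s and ζ = 7/(2·5) = 0.7.
ζωₙ = 7/2 = 3.5, so t_s ≈ 4/(ζωₙ) = 4/3.5 ≈ 1.143 s.

t_s ≈ 1.143 s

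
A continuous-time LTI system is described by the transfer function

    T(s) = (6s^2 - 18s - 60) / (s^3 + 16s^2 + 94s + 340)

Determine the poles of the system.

s = -3 ± 5j, -10

The poles are the roots of the denominator s^3 + 16s^2 + 94s + 340 = 0.
Trying s = -10: the polynomial evaluates to 0, so (s + 10) is a factor.
Dividing out leaves s^2 + 6s + 34 = 0.
The quadratic formula then gives s = -3 ± 5j.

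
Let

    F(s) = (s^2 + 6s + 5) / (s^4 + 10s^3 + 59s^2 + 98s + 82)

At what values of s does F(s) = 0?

Set the numerator to zero: s^2 + 6s + 5 = 0.
Factoring: (s + 1)(s + 5) = 0.

s = -1, -5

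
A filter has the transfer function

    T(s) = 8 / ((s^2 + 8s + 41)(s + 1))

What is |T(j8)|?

|T(j8)| ≈ 0.01459

Substitute s = j8: numerator = 8, denominator = -535 - j120.
|T(j8)| = |8| / |-535 - j120| = 8 / 548.29 ≈ 0.01459.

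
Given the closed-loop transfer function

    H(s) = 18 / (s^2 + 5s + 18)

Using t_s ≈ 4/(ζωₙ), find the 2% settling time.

t_s ≈ 1.600 s

Comparing s^2 + 5s + 18 to s^2 + 2ζωₙs + ωₙ²: ωₙ = √18 ≈ 4.243 rad/s and ζ = 5/(2·√18) ≈ 0.5893.
ζωₙ = 5/2 = 2.5, so t_s ≈ 4/(ζωₙ) = 4/2.5 = 1.600 s.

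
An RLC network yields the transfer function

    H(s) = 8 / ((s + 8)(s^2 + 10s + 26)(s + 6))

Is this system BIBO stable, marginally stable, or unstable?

stable

The poles can be read from the denominator factors: s = -8, -5 + j, -5 - j, -6.
Since all poles lie strictly in the left half-plane, the system is stable.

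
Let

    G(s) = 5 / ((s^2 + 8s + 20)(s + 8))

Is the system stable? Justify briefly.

The poles can be read from the denominator factors: s = -4 + 2j, -4 - 2j, -8.
Since all poles lie strictly in the left half-plane, the system is stable.

stable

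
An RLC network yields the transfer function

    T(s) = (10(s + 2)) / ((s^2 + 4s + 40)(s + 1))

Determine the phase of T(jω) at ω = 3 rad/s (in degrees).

∠T(j3) ≈ -36.42°

At s = j3: numerator = 20 + j30, denominator = -5 + j105.
∠T = ∠num − ∠den = 56.310° − (92.726°) = -36.42°.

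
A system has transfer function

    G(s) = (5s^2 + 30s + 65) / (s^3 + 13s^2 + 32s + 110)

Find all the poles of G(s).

The poles are the roots of the denominator s^3 + 13s^2 + 32s + 110 = 0.
Trying s = -11: the polynomial evaluates to 0, so (s + 11) is a factor.
Dividing out leaves s^2 + 2s + 10 = 0.
The quadratic formula then gives s = -1 ± 3j.

s = -1 ± 3j, -11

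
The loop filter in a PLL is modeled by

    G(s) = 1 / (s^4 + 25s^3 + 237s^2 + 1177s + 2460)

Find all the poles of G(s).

The poles are the roots of the denominator s^4 + 25s^3 + 237s^2 + 1177s + 2460 = 0.
Trying s = -12: the polynomial evaluates to 0, so (s + 12) is a factor.
Dividing out leaves s^3 + 13s^2 + 81s + 205 = 0.
This factors further as (s^2 + 8s + 41)(s + 5) = 0.

s = -12, -4 + 5j, -4 - 5j, -5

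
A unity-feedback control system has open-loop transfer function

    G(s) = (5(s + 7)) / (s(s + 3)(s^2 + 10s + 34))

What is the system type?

The denominator has 1 factor of s at the origin (free integrator), so this is a Type 1 system.

Type 1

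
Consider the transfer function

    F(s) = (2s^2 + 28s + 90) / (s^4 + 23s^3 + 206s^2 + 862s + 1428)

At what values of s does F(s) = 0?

Set the numerator to zero: 2s^2 + 28s + 90 = 0, i.e. 2·(s^2 + 14s + 45) = 0.
Factoring: (s + 9)(s + 5) = 0.

s = -9, -5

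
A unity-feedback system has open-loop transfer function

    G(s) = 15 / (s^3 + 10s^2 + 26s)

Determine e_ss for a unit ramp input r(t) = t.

G(s) has one pole at the origin.
This is a Type 1 system. Kv = lim_{s→0} s·G(s) = 15/26.
e_ss = 1/Kv = 1/(15/26) = 26/15 ≈ 1.733.

e_ss = 1.733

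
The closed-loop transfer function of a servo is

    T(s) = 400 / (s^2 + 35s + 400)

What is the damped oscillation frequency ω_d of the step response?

ω_d ≈ 9.682 rad/s

Comparing s^2 + 35s + 400 to s^2 + 2ζωₙs + ωₙ²: ωₙ = 20 rad/s and ζ = 35/(2·20) = 0.875.
ζωₙ = 35/2 = 17.5, so ω_d = ωₙ√(1−ζ²) = √(ωₙ² − (ζωₙ)²) = √(400 − 17.5²) = √93.75 ≈ 9.682 rad/s.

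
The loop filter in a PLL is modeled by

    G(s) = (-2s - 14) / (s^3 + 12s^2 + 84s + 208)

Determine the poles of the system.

The poles are the roots of the denominator s^3 + 12s^2 + 84s + 208 = 0.
Trying s = -4: the polynomial evaluates to 0, so (s + 4) is a factor.
Dividing out leaves s^2 + 8s + 52 = 0.
The quadratic formula then gives s = -4 ± 6j.

s = -4 + 6j, -4 - 6j, -4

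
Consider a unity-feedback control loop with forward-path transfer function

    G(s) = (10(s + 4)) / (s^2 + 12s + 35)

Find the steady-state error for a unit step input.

G(s) has no poles at the origin.
This is a Type 0 system. Kp = lim_{s→0} G(s) = 40/35 = 8/7.
e_ss = 1/(1 + Kp) = 1/(1 + 8/7) = 7/15 ≈ 0.4667.

e_ss = 0.4667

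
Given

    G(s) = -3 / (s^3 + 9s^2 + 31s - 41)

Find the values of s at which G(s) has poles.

The poles are the roots of the denominator s^3 + 9s^2 + 31s - 41 = 0.
Trying s = 1: the polynomial evaluates to 0, so (s - 1) is a factor.
Dividing out leaves s^2 + 10s + 41 = 0.
The quadratic formula then gives s = -5 ± 4j.

s = -5 ± 4j, 1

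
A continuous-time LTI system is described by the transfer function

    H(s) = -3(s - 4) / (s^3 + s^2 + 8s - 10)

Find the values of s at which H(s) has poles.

The poles are the roots of the denominator s^3 + s^2 + 8s - 10 = 0.
Trying s = 1: the polynomial evaluates to 0, so (s - 1) is a factor.
Dividing out leaves s^2 + 2s + 10 = 0.
The quadratic formula then gives s = -1 ± 3j.

s = 1, -1 ± 3j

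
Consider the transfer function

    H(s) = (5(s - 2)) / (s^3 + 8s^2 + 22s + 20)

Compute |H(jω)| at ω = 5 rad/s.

|H(j5)| ≈ 0.1491

Substitute s = j5: numerator = -10 + j25, denominator = -180 - j15.
|H(j5)| = |-10 + j25| / |-180 - j15| = 26.926 / 180.62 ≈ 0.1491.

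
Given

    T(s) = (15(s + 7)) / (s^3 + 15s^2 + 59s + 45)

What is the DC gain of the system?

T(0) = 7/3 ≈ 2.333

Set s = 0: T(0) = (105) / (45) = 7/3.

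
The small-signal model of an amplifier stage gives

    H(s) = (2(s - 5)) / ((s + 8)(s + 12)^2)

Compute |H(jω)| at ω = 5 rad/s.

Substitute s = j5: numerator = -10 + j10, denominator = 352 + j1555.
|H(j5)| = |-10 + j10| / |352 + j1555| = 14.142 / 1594.3 ≈ 0.008870.

|H(j5)| ≈ 0.008870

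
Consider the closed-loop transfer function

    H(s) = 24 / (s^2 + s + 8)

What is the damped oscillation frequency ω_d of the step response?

ω_d ≈ 2.784 rad/s

Comparing s^2 + s + 8 to s^2 + 2ζωₙs + ωₙ²: ωₙ = √8 ≈ 2.828 rad/s and ζ = 1/(2·√8) ≈ 0.1768.
ζωₙ = 1/2 = 0.5, so ω_d = ωₙ√(1−ζ²) = √(ωₙ² − (ζωₙ)²) = √(8 − 0.5²) = √7.75 ≈ 2.784 rad/s.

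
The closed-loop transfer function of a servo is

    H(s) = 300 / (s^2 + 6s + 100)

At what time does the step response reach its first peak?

Comparing s^2 + 6s + 100 to s^2 + 2ζωₙs + ωₙ²: ωₙ = 10 rad/s and ζ = 6/(2·10) = 0.3.
ζωₙ = 6/2 = 3, so ω_d = ωₙ√(1−ζ²) = √(ωₙ² − (ζωₙ)²) = √(100 − 3²) = √91 ≈ 9.539 rad/s.
t_p = π/ω_d = π/9.539 ≈ 0.3293 s.

t_p ≈ 0.3293 s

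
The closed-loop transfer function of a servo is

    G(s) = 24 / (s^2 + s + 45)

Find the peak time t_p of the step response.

t_p ≈ 0.4696 s

Comparing s^2 + s + 45 to s^2 + 2ζωₙs + ωₙ²: ωₙ = √45 ≈ 6.708 rad/s and ζ = 1/(2·√45) ≈ 0.07454.
ζωₙ = 1/2 = 0.5, so ω_d = ωₙ√(1−ζ²) = √(ωₙ² − (ζωₙ)²) = √(45 − 0.5²) = √44.75 ≈ 6.690 rad/s.
t_p = π/ω_d = π/6.690 ≈ 0.4696 s.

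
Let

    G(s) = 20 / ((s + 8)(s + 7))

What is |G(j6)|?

|G(j6)| ≈ 0.2169

Substitute s = j6: numerator = 20, denominator = 20 + j90.
|G(j6)| = |20| / |20 + j90| = 20 / 92.195 ≈ 0.2169.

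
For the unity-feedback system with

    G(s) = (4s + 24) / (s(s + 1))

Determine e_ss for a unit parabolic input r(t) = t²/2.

G(s) has one pole at the origin.
This is a Type 1 system; Ka = lim_{s→0} s^2·G(s) = 0, so the steady-state error for a parabola input is infinite.

e_ss = ∞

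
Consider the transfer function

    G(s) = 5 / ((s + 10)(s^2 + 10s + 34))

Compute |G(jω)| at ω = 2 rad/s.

|G(j2)| ≈ 0.01360

Substitute s = j2: numerator = 5, denominator = 260 + j260.
|G(j2)| = |5| / |260 + j260| = 5 / 367.70 ≈ 0.01360.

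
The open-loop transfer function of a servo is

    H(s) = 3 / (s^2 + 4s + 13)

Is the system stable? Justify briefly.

stable

The denominator s^2 + 4s + 13 factors as (s^2 + 4s + 13), giving poles at s = -2 + 3j, -2 - 3j.
Since all poles lie strictly in the left half-plane, the system is stable.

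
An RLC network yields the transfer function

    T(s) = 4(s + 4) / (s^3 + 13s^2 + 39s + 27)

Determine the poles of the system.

s = -1, -3, -9

The poles are the roots of the denominator s^3 + 13s^2 + 39s + 27 = 0.
Trying s = -1: the polynomial evaluates to 0, so (s + 1) is a factor.
Dividing out leaves s^2 + 12s + 27 = 0.
Factoring the quadratic: (s + 3)(s + 9) = 0.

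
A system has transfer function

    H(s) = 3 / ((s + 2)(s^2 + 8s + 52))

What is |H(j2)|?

Substitute s = j2: numerator = 3, denominator = 64 + j128.
|H(j2)| = |3| / |64 + j128| = 3 / 143.11 ≈ 0.02096.

|H(j2)| ≈ 0.02096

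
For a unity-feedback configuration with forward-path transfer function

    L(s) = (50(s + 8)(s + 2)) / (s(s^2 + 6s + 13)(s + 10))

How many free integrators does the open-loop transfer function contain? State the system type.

The denominator has 1 factor of s at the origin (free integrator), so this is a Type 1 system.

Type 1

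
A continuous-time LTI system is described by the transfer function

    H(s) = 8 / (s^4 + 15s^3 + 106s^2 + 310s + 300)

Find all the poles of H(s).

s = -5 + 5j, -5 - 5j, -2, -3

The poles are the roots of the denominator s^4 + 15s^3 + 106s^2 + 310s + 300 = 0.
Trying s = -2: the polynomial evaluates to 0, so (s + 2) is a factor.
Dividing out leaves s^3 + 13s^2 + 80s + 150 = 0.
This factors further as (s^2 + 10s + 50)(s + 3) = 0.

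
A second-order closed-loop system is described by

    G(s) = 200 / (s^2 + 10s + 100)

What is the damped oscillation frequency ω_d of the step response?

Comparing s^2 + 10s + 100 to s^2 + 2ζωₙs + ωₙ²: ωₙ = 10 rad/s and ζ = 10/(2·10) = 0.5.
ζωₙ = 10/2 = 5, so ω_d = ωₙ√(1−ζ²) = √(ωₙ² − (ζωₙ)²) = √(100 − 5²) = √75 ≈ 8.660 rad/s.

ω_d ≈ 8.660 rad/s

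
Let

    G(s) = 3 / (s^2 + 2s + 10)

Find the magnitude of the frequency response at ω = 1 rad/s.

|G(j1)| ≈ 0.3254

Substitute s = j1: numerator = 3, denominator = 9 + j2.
|G(j1)| = |3| / |9 + j2| = 3 / 9.2195 ≈ 0.3254.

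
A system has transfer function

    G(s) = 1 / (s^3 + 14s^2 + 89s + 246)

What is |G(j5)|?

|G(j5)| ≈ 0.002972

Substitute s = j5: numerator = 1, denominator = -104 + j320.
|G(j5)| = |1| / |-104 + j320| = 1 / 336.48 ≈ 0.002972.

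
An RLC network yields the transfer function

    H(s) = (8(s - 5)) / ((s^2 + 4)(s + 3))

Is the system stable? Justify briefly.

The poles can be read from the denominator factors: s = ±2j, -3.
Since the simple pole(s) at s = ±2j lie on the jω-axis with none in the right half-plane, the system is marginally stable.

marginally stable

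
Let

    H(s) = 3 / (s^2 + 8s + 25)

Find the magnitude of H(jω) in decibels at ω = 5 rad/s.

Substitute s = j5: numerator = 3, denominator = j40.
|H(j5)| = |3| / |j40| = 3 / 40 = 0.07500.
In decibels: 20·log₁₀(0.07500) ≈ -22.5 dB.

|H(j5)|_dB ≈ -22.5 dB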